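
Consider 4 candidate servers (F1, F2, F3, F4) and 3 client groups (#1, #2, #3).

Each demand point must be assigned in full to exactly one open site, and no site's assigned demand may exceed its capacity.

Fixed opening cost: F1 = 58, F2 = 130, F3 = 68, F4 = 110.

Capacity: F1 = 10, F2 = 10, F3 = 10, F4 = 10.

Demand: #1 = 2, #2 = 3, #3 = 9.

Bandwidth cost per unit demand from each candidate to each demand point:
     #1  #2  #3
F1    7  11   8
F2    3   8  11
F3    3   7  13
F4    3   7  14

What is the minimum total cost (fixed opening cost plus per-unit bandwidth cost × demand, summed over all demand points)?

225

Open {F1, F3}; cheapest assignment that respects the capacities:
  F1 (cap 10, load 9): #3 — cost 9×8 = 72
  F3 (cap 10, load 5): #1, #2 — cost 2×3 + 3×7 = 27
  Shipping 99, fixed 126 → total 225.
  Any other capacity-feasible assignment to {F1, F3} ships for at least 99.
Compare {F1, F4}: its best feasible assignment gives total 267.
Compare {F1, F2}: its best feasible assignment gives total 290.
Every other set of open sites that can feasibly serve all demand totals ≥ 267 even under its best assignment. Minimum: 225.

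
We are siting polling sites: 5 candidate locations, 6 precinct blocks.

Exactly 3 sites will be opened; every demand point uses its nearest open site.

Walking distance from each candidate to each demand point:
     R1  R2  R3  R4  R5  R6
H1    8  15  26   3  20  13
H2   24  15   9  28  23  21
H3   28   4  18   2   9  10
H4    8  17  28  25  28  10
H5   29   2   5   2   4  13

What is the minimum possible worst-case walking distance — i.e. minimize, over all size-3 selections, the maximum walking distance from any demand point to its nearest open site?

10

Open {H1, H2, H3}.
  Farthest demand point is R6 at walking distance 10 (to H3); all others are ≤ 10.
With {H1, H3, H5} the worst case is 10.
With {H1, H4, H5} the worst case is 10.
No size-3 selection achieves below 10.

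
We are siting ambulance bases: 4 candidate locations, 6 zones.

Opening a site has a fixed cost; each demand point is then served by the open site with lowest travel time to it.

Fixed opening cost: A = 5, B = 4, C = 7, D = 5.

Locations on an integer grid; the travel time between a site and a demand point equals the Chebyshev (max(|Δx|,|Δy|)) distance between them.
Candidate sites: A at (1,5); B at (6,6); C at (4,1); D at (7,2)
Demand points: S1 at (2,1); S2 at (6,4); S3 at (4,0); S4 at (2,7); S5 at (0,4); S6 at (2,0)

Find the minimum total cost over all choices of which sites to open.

Open {A, C}: assign each demand point to its cheapest open site.
  S1→C 2, S2→C 3, S3→C 1, S4→A 2, S5→A 1, S6→C 2
  travel time 11, fixed 12 → total 23.
Compare {C}: travel time 18 + fixed 7 = 25.
Compare {B, C}: travel time 15 + fixed 11 = 26.
Compare {A, B, C}: travel time 10 + fixed 16 = 26.
All other subsets cost ≥ 25. Minimum total cost: 23.

23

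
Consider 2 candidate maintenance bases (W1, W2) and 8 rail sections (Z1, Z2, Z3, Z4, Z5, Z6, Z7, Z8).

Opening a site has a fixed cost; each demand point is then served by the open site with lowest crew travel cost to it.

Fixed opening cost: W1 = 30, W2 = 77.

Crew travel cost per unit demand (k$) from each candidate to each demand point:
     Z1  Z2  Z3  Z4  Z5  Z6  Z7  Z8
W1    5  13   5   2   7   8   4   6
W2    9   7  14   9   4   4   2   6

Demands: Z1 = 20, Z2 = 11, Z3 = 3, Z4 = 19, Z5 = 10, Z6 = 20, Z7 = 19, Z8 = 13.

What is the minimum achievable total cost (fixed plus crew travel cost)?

Open {W1, W2}: assign each demand point to its cheapest open site.
  Z1→W1 20×5=100, Z2→W2 11×7=77, Z3→W1 3×5=15, Z4→W1 19×2=38, Z5→W2 10×4=40, Z6→W2 20×4=80, Z7→W2 19×2=38, Z8→W1 13×6=78
  crew travel cost 466, fixed 107 → total 573.
Compare {W1}: crew travel cost 680 + fixed 30 = 710.
Compare {W2}: crew travel cost 706 + fixed 77 = 783.

573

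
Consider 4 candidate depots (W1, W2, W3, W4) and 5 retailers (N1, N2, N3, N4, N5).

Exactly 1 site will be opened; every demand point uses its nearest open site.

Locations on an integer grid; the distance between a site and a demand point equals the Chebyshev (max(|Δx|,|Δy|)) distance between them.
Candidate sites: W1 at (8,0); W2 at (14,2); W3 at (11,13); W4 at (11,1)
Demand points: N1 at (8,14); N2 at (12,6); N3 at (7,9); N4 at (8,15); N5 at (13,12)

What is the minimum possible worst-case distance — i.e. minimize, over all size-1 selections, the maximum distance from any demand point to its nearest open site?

7

Open {W3}.
  Farthest demand point is N2 at distance 7 (to W3); all others are ≤ 7.
With {W2} the worst case is 13.
With {W4} the worst case is 14.
No size-1 selection achieves below 7.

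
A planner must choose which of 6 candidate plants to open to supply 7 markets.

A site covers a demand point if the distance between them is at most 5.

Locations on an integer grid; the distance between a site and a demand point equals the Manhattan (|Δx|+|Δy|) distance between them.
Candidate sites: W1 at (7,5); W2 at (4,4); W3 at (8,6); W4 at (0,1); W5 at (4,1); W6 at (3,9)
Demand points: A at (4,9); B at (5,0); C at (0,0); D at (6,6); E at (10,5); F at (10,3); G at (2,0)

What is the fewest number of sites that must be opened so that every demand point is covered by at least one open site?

Coverage sets (demand points within 5 of each site):
  W1: {D, E, F}
  W2: {A, B, D}
  W3: {D, E, F}
  W4: {C, G}
  W5: {B, C, G}
  W6: {A}
No 2 sites suffice: every size-2 union leaves at least one demand point uncovered.
But {W1, W2, W4} covers everything, so the minimum is 3.

3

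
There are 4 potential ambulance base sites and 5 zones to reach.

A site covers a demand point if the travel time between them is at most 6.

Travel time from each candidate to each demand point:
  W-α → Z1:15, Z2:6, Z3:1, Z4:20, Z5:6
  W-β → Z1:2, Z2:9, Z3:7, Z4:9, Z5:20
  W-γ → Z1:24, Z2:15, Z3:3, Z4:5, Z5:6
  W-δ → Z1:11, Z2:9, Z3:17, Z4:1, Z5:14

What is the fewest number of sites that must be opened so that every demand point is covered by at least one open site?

3

Coverage sets (demand points within 6 of each site):
  W-α: {Z2, Z3, Z5}
  W-β: {Z1}
  W-γ: {Z3, Z4, Z5}
  W-δ: {Z4}
No 2 sites suffice: every size-2 union leaves at least one demand point uncovered.
But {W-α, W-β, W-γ} covers everything, so the minimum is 3.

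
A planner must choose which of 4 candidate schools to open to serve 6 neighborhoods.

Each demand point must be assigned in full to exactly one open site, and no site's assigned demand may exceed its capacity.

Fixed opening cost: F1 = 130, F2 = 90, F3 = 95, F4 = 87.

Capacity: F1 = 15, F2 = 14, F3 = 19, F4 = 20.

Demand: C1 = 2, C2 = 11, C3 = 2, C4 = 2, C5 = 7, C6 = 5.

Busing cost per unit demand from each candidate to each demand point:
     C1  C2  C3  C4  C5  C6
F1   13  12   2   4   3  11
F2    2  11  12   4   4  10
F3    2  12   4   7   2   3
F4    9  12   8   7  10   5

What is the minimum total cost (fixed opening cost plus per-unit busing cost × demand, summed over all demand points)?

355

Open {F2, F3}; cheapest assignment that respects the capacities:
  F2 (cap 14, load 13): C2, C4 — cost 11×11 + 2×4 = 129
  F3 (cap 19, load 16): C1, C3, C5, C6 — cost 2×2 + 2×4 + 7×2 + 5×3 = 41
  Shipping 170, fixed 185 → total 355.
  Any other capacity-feasible assignment to {F2, F3} ships for at least 170.
Compare {F3, F4}: its best feasible assignment gives total 369.
Compare {F2, F4}: its best feasible assignment gives total 390.
Every other set of open sites that can feasibly serve all demand totals ≥ 369 even under its best assignment. Minimum: 355.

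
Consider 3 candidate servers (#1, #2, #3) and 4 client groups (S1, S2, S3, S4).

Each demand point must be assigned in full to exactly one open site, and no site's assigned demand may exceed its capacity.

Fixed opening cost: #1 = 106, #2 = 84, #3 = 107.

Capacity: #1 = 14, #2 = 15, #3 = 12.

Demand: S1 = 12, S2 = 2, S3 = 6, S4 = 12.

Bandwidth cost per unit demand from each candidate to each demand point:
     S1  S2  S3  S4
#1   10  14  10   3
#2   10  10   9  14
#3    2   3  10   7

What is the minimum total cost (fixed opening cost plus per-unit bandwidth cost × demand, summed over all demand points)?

431

Open {#1, #2, #3}; cheapest assignment that respects the capacities:
  #1 (cap 14, load 12): S4 — cost 12×3 = 36
  #2 (cap 15, load 8): S2, S3 — cost 2×10 + 6×9 = 74
  #3 (cap 12, load 12): S1 — cost 12×2 = 24
  Shipping 134, fixed 297 → total 431.
  Any other capacity-feasible assignment to {#1, #2, #3} ships for at least 134.
Total demand is 32 and no other set of sites has combined capacity ≥ 32, so {#1, #2, #3} is the only feasible choice of open sites. Minimum: 431.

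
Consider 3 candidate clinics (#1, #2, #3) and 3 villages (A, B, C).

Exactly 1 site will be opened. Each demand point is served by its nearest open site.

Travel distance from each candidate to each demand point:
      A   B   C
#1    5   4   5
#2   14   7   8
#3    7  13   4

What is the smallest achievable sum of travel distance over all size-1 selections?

14

Open {#1}.
  A→#1 5, B→#1 4, C→#1 5  ⇒ total 14.
Compare {#3}: total 24.
Compare {#2}: total 29.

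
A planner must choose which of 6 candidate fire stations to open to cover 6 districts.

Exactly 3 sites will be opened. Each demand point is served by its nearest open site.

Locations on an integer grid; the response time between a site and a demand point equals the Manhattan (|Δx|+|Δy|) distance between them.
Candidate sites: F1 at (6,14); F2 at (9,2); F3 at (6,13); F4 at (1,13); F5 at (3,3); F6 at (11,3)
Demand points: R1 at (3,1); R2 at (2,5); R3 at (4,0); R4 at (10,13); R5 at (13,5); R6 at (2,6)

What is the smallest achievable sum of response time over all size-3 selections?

21

Open {F3, F5, F6}.
  R1→F5 2, R2→F5 3, R3→F5 4, R4→F3 4, R5→F6 4, R6→F5 4  ⇒ total 21.
Compare {F1, F5, F6}: total 22.
Compare {F2, F3, F5}: total 24.
No size-3 selection does better; minimum is 21.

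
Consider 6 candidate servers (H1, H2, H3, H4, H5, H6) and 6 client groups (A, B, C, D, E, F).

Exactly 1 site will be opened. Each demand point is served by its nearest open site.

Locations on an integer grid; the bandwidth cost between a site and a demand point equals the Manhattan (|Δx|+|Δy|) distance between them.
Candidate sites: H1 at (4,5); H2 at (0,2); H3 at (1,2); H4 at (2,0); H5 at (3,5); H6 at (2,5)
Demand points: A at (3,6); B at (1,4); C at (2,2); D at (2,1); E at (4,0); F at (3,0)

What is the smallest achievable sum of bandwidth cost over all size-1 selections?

18

Open {H4}.
  A→H4 7, B→H4 5, C→H4 2, D→H4 1, E→H4 2, F→H4 1  ⇒ total 18.
Compare {H3}: total 20.
Compare {H5}: total 24.
No size-1 selection does better; minimum is 18.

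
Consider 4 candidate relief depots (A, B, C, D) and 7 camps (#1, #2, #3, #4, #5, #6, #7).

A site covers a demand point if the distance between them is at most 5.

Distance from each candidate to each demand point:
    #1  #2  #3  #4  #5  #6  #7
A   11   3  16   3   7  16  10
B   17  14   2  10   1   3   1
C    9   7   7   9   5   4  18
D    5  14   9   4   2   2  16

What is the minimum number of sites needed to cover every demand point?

Coverage sets (demand points within 5 of each site):
  A: {#2, #4}
  B: {#3, #5, #6, #7}
  C: {#5, #6}
  D: {#1, #4, #5, #6}
No 2 sites suffice: every size-2 union leaves at least one demand point uncovered.
But {A, B, D} covers everything, so the minimum is 3.

3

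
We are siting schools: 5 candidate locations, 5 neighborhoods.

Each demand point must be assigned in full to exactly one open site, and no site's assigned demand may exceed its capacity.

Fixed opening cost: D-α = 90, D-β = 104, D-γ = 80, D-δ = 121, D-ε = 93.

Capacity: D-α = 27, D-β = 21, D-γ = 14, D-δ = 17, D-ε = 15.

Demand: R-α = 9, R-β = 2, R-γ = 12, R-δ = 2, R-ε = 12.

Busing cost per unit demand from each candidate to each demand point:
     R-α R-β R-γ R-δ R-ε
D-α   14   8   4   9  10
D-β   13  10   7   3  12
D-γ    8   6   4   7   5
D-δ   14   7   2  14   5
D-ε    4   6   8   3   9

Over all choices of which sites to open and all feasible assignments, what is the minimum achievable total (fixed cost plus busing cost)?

405

Open {D-α, D-ε}; cheapest assignment that respects the capacities:
  D-α (cap 27, load 24): R-γ, R-ε — cost 12×4 + 12×10 = 168
  D-ε (cap 15, load 13): R-α, R-β, R-δ — cost 9×4 + 2×6 + 2×3 = 54
  Shipping 222, fixed 183 → total 405.
  Any other capacity-feasible assignment to {D-α, D-ε} ships for at least 222.
Compare {D-α, D-γ, D-ε}: its best feasible assignment gives total 425.
Compare {D-γ, D-δ, D-ε}: its best feasible assignment gives total 432.
Every other set of open sites that can feasibly serve all demand totals ≥ 425 even under its best assignment. Minimum: 405.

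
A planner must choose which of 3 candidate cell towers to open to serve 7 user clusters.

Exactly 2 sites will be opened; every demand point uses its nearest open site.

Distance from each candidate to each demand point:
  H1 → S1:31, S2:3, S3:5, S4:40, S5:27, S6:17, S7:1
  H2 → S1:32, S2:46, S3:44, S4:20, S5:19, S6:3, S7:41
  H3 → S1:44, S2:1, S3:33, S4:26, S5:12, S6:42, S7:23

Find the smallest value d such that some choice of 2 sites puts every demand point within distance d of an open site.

31

Open {H1, H2}.
  Farthest demand point is S1 at distance 31 (to H1); all others are ≤ 31.
With {H1, H3} the worst case is 31.
With {H2, H3} the worst case is 33.
No size-2 selection achieves below 31.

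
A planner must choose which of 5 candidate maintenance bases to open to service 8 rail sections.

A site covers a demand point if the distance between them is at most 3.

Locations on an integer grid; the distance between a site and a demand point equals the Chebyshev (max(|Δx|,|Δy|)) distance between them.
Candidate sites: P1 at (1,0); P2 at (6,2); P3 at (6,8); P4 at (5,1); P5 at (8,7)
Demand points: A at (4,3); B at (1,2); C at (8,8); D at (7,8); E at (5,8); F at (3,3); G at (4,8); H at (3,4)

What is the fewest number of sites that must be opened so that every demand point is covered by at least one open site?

Coverage sets (demand points within 3 of each site):
  P1: {A, B, F}
  P2: {A, F, H}
  P3: {C, D, E, G}
  P4: {A, F, H}
  P5: {C, D, E}
No 2 sites suffice: every size-2 union leaves at least one demand point uncovered.
But {P1, P2, P3} covers everything, so the minimum is 3.

3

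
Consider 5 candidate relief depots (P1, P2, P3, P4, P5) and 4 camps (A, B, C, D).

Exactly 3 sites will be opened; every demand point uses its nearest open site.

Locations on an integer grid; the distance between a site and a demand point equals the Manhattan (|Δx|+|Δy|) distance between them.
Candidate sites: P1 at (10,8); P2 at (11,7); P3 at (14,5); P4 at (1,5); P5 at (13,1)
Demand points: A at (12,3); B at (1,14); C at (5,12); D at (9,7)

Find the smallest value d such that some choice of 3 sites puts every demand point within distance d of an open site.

9

Open {P1, P2, P4}.
  Farthest demand point is B at distance 9 (to P4); all others are ≤ 9.
With {P1, P3, P4} the worst case is 9.
With {P1, P4, P5} the worst case is 9.
No size-3 selection achieves below 9.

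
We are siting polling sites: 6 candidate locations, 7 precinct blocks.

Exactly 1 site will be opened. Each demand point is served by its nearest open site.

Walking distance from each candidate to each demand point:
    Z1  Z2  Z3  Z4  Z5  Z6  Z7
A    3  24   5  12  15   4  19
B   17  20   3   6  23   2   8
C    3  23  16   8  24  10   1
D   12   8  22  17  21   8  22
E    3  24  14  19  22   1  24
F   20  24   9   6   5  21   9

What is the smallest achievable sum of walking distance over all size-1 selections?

Open {B}.
  Z1→B 17, Z2→B 20, Z3→B 3, Z4→B 6, Z5→B 23, Z6→B 2, Z7→B 8  ⇒ total 79.
Compare {A}: total 82.
Compare {C}: total 85.
No size-1 selection does better; minimum is 79.

79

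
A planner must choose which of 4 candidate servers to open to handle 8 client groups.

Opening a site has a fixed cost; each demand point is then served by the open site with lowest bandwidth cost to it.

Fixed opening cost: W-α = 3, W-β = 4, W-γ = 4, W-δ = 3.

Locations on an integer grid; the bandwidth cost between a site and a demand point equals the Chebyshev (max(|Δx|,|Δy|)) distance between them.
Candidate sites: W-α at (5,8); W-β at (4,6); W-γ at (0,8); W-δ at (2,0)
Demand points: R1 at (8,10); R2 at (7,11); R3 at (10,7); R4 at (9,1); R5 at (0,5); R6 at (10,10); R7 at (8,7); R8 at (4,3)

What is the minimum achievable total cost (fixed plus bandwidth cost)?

38

Open {W-α, W-β}: assign each demand point to its cheapest open site.
  R1→W-α 3, R2→W-α 3, R3→W-α 5, R4→W-β 5, R5→W-β 4, R6→W-α 5, R7→W-α 3, R8→W-β 3
  bandwidth cost 31, fixed 7 → total 38.
Compare {W-α}: bandwidth cost 36 + fixed 3 = 39.
Compare {W-α, W-δ}: bandwidth cost 34 + fixed 6 = 40.
Compare {W-β}: bandwidth cost 37 + fixed 4 = 41.
All other subsets cost ≥ 39. Minimum total cost: 38.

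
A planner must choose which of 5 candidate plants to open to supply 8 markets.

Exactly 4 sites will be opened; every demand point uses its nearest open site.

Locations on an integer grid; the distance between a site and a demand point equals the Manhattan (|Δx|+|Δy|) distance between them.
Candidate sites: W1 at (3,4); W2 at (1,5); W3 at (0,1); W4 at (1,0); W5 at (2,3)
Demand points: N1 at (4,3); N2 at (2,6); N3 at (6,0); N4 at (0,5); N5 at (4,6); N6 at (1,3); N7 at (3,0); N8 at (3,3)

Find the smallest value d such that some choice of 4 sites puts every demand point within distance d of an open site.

5

Open {W1, W2, W3, W4}.
  Farthest demand point is N3 at distance 5 (to W4); all others are ≤ 5.
With {W1, W2, W4, W5} the worst case is 5.
With {W1, W3, W4, W5} the worst case is 5.
No size-4 selection achieves below 5.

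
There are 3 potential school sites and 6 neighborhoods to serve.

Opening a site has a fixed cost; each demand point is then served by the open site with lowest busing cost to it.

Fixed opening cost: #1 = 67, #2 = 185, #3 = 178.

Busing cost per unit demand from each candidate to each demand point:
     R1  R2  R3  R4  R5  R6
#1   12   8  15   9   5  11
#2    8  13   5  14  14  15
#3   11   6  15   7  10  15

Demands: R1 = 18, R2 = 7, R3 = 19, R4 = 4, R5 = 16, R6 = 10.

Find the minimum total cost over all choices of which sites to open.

Open {#1, #2}: assign each demand point to its cheapest open site.
  R1→#2 18×8=144, R2→#1 7×8=56, R3→#2 19×5=95, R4→#1 4×9=36, R5→#1 16×5=80, R6→#1 10×11=110
  busing cost 521, fixed 252 → total 773.
Compare {#1}: busing cost 783 + fixed 67 = 850.
Compare {#1, #2, #3}: busing cost 499 + fixed 430 = 929.
Compare {#2}: busing cost 760 + fixed 185 = 945.
All other subsets cost ≥ 850. Minimum total cost: 773.

773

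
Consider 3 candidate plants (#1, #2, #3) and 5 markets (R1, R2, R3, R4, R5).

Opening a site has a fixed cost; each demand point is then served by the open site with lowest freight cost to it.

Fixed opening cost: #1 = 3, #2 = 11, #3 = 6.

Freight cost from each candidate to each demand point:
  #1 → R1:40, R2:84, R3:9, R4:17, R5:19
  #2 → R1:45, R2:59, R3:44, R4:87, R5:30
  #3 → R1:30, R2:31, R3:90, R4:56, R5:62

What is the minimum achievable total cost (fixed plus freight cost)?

Open {#1, #3}: assign each demand point to its cheapest open site.
  R1→#3 30, R2→#3 31, R3→#1 9, R4→#1 17, R5→#1 19
  freight cost 106, fixed 9 → total 115.
Compare {#1, #2, #3}: freight cost 106 + fixed 20 = 126.
Compare {#1, #2}: freight cost 144 + fixed 14 = 158.
Compare {#1}: freight cost 169 + fixed 3 = 172.
All other subsets cost ≥ 126. Minimum total cost: 115.

115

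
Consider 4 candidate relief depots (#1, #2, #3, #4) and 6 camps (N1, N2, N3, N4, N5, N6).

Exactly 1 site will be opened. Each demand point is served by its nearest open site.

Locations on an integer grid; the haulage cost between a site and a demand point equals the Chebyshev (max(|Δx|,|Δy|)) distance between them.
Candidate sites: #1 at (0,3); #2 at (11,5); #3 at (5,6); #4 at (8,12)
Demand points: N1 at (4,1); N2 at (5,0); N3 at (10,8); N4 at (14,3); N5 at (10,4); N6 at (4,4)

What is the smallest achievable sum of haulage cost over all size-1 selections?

Open {#2}.
  N1→#2 7, N2→#2 6, N3→#2 3, N4→#2 3, N5→#2 1, N6→#2 7  ⇒ total 27.
Compare {#3}: total 32.
Compare {#1}: total 47.
No size-1 selection does better; minimum is 27.

27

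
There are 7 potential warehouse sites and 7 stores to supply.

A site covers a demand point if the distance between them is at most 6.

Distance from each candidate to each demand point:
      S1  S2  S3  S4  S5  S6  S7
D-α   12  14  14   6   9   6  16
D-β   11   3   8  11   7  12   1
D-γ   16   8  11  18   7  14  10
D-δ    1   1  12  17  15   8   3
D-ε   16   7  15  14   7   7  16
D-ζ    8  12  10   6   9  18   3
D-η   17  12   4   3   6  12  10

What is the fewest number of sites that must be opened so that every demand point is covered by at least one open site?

Coverage sets (demand points within 6 of each site):
  D-α: {S4, S6}
  D-β: {S2, S7}
  D-γ: {}
  D-δ: {S1, S2, S7}
  D-ε: {}
  D-ζ: {S4, S7}
  D-η: {S3, S4, S5}
No 2 sites suffice: every size-2 union leaves at least one demand point uncovered.
But {D-α, D-δ, D-η} covers everything, so the minimum is 3.

3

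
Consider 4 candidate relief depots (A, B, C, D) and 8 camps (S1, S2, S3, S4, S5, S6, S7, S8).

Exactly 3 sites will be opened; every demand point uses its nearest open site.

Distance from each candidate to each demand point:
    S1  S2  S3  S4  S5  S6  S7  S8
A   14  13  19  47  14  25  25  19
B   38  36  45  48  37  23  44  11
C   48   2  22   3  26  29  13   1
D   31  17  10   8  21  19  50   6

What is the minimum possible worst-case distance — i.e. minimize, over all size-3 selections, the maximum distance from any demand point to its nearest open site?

Open {A, C, D}.
  Farthest demand point is S6 at distance 19 (to D); all others are ≤ 19.
With {A, B, C} the worst case is 23.
With {A, B, D} the worst case is 25.
No size-3 selection achieves below 19.

19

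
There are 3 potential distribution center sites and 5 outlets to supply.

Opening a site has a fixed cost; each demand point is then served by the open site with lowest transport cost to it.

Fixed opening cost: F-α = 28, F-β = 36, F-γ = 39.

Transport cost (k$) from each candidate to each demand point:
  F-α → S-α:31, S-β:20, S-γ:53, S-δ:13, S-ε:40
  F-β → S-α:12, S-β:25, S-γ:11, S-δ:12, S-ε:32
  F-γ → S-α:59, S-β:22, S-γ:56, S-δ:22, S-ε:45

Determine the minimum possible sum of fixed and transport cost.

Open {F-β}: assign each demand point to its cheapest open site.
  S-α→F-β 12, S-β→F-β 25, S-γ→F-β 11, S-δ→F-β 12, S-ε→F-β 32
  transport cost 92, fixed 36 → total 128.
Compare {F-α, F-β}: transport cost 87 + fixed 64 = 151.
Compare {F-β, F-γ}: transport cost 89 + fixed 75 = 164.
Compare {F-α}: transport cost 157 + fixed 28 = 185.
All other subsets cost ≥ 151. Minimum total cost: 128.

128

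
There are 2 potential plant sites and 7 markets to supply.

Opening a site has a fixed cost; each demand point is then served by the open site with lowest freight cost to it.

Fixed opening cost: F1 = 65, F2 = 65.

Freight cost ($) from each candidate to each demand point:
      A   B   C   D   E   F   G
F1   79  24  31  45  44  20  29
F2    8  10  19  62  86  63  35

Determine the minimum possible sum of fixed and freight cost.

Open {F1, F2}: assign each demand point to its cheapest open site.
  A→F2 8, B→F2 10, C→F2 19, D→F1 45, E→F1 44, F→F1 20, G→F1 29
  freight cost 175, fixed 130 → total 305.
Compare {F1}: freight cost 272 + fixed 65 = 337.
Compare {F2}: freight cost 283 + fixed 65 = 348.

305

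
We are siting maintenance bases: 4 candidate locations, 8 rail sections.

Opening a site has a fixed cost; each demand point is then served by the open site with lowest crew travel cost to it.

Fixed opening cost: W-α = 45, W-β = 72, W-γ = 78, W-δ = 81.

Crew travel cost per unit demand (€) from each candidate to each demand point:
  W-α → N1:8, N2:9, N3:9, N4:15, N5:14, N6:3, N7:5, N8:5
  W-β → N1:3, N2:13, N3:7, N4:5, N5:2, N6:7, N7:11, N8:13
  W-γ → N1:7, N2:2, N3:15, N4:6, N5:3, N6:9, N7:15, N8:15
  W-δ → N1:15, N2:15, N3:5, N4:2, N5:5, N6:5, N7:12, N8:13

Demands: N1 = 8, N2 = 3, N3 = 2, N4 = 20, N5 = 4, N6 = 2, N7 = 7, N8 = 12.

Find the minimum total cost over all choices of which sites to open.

Open {W-α, W-δ}: assign each demand point to its cheapest open site.
  N1→W-α 8×8=64, N2→W-α 3×9=27, N3→W-δ 2×5=10, N4→W-δ 20×2=40, N5→W-δ 4×5=20, N6→W-α 2×3=6, N7→W-α 7×5=35, N8→W-α 12×5=60
  crew travel cost 262, fixed 126 → total 388.
Compare {W-α, W-β}: crew travel cost 274 + fixed 117 = 391.
Compare {W-α, W-β, W-δ}: crew travel cost 210 + fixed 198 = 408.
Compare {W-α, W-γ, W-δ}: crew travel cost 225 + fixed 204 = 429.
All other subsets cost ≥ 391. Minimum total cost: 388.

388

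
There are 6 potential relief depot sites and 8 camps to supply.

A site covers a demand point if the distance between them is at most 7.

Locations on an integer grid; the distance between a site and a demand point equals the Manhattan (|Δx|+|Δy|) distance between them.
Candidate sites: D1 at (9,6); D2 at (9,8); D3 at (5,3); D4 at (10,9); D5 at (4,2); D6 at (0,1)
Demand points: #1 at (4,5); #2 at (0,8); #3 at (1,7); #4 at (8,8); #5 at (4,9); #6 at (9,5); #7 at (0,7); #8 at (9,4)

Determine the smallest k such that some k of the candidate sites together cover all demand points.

3

Coverage sets (demand points within 7 of each site):
  D1: {#1, #4, #6, #8}
  D2: {#4, #5, #6, #8}
  D3: {#1, #5, #6, #8}
  D4: {#4, #5, #6, #8}
  D5: {#1, #5, #8}
  D6: {#2, #3, #7}
No 2 sites suffice: every size-2 union leaves at least one demand point uncovered.
But {D1, D2, D6} covers everything, so the minimum is 3.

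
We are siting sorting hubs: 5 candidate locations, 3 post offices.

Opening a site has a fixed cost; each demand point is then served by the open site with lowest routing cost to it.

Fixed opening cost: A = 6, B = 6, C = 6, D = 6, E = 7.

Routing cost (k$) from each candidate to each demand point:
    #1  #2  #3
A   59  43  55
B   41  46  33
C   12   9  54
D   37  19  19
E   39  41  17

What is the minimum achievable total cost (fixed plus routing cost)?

51

Open {C, E}: assign each demand point to its cheapest open site.
  #1→C 12, #2→C 9, #3→E 17
  routing cost 38, fixed 13 → total 51.
Compare {C, D}: routing cost 40 + fixed 12 = 52.
Compare {A, C, E}: routing cost 38 + fixed 19 = 57.
Compare {B, C, E}: routing cost 38 + fixed 19 = 57.
All other subsets cost ≥ 52. Minimum total cost: 51.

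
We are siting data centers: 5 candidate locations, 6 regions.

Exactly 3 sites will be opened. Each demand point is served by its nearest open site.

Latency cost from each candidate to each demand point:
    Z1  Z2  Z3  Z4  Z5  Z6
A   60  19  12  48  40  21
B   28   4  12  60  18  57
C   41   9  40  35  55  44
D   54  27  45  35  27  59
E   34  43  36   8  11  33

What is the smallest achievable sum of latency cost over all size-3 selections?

Open {A, B, E}.
  Z1→B 28, Z2→B 4, Z3→A 12, Z4→E 8, Z5→E 11, Z6→A 21  ⇒ total 84.
Compare {A, C, E}: total 95.
Compare {B, C, E}: total 96.
No size-3 selection does better; minimum is 84.

84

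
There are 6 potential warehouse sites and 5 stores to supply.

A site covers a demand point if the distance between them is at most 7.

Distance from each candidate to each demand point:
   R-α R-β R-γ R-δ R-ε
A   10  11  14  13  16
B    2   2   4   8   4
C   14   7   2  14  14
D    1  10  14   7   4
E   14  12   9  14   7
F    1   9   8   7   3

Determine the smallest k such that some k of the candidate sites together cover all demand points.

Coverage sets (demand points within 7 of each site):
  A: {}
  B: {R-α, R-β, R-γ, R-ε}
  C: {R-β, R-γ}
  D: {R-α, R-δ, R-ε}
  E: {R-ε}
  F: {R-α, R-δ, R-ε}
No single site covers all 5 demand points.
But {B, D} covers everything, so the minimum is 2.

2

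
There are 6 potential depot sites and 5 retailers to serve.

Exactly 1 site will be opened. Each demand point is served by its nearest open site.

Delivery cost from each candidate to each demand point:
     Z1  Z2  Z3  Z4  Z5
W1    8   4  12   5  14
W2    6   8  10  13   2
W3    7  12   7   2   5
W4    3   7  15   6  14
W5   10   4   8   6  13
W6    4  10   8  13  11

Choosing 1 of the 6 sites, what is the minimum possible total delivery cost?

Open {W3}.
  Z1→W3 7, Z2→W3 12, Z3→W3 7, Z4→W3 2, Z5→W3 5  ⇒ total 33.
Compare {W2}: total 39.
Compare {W5}: total 41.
No size-1 selection does better; minimum is 33.

33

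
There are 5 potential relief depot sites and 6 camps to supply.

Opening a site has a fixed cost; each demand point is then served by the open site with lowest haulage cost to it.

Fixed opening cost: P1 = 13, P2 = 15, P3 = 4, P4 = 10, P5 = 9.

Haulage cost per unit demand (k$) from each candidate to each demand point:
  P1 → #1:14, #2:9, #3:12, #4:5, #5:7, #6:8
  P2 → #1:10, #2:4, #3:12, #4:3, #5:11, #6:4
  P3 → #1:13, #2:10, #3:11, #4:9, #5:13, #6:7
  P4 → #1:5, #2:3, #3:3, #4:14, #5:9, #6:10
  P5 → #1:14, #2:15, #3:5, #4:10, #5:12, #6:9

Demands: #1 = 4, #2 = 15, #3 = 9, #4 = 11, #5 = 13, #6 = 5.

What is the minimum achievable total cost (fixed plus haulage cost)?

274

Open {P1, P2, P4}: assign each demand point to its cheapest open site.
  #1→P4 4×5=20, #2→P4 15×3=45, #3→P4 9×3=27, #4→P2 11×3=33, #5→P1 13×7=91, #6→P2 5×4=20
  haulage cost 236, fixed 38 → total 274.
Compare {P1, P2, P3, P4}: haulage cost 236 + fixed 42 = 278.
Compare {P1, P2, P4, P5}: haulage cost 236 + fixed 47 = 283.
Compare {P2, P4}: haulage cost 262 + fixed 25 = 287.
All other subsets cost ≥ 278. Minimum total cost: 274.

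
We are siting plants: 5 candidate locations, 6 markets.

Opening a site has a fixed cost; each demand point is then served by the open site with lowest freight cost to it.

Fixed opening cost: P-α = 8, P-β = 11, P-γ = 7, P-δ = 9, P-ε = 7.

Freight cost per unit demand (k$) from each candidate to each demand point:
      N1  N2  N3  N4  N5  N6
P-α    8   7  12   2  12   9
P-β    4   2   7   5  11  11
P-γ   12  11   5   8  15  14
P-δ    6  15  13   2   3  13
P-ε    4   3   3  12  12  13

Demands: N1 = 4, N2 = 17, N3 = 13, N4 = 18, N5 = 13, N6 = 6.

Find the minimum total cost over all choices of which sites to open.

253

Open {P-α, P-β, P-δ, P-ε}: assign each demand point to its cheapest open site.
  N1→P-β 4×4=16, N2→P-β 17×2=34, N3→P-ε 13×3=39, N4→P-α 18×2=36, N5→P-δ 13×3=39, N6→P-α 6×9=54
  freight cost 218, fixed 35 → total 253.
Compare {P-β, P-δ, P-ε}: freight cost 230 + fixed 27 = 257.
Compare {P-α, P-δ, P-ε}: freight cost 235 + fixed 24 = 259.
Compare {P-α, P-β, P-γ, P-δ, P-ε}: freight cost 218 + fixed 42 = 260.
All other subsets cost ≥ 257. Minimum total cost: 253.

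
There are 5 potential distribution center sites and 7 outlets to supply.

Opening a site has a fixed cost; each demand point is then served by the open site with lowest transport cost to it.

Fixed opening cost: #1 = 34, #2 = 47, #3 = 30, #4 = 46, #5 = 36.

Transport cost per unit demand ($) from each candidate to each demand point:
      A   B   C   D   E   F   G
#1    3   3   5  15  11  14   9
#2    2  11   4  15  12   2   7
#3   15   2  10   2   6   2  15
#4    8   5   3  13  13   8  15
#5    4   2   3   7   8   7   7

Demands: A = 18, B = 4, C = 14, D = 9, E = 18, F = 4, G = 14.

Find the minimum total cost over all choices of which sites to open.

409

Open {#2, #3}: assign each demand point to its cheapest open site.
  A→#2 18×2=36, B→#3 4×2=8, C→#2 14×4=56, D→#3 9×2=18, E→#3 18×6=108, F→#2 4×2=8, G→#2 14×7=98
  transport cost 332, fixed 77 → total 409.
Compare {#3, #5}: transport cost 354 + fixed 66 = 420.
Compare {#2, #3, #5}: transport cost 318 + fixed 113 = 431.
Compare {#1, #3, #5}: transport cost 336 + fixed 100 = 436.
All other subsets cost ≥ 420. Minimum total cost: 409.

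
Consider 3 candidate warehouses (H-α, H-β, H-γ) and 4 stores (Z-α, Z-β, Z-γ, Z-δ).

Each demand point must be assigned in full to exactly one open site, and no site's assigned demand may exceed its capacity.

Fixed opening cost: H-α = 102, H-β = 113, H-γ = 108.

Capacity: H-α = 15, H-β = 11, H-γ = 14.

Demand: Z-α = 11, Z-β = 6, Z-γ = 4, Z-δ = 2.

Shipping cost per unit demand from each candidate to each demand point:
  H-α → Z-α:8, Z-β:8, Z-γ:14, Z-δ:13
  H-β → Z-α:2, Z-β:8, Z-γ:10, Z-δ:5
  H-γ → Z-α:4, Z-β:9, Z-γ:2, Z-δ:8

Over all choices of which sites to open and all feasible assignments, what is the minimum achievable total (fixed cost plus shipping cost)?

321

Open {H-β, H-γ}; cheapest assignment that respects the capacities:
  H-β (cap 11, load 11): Z-α — cost 11×2 = 22
  H-γ (cap 14, load 12): Z-β, Z-γ, Z-δ — cost 6×9 + 4×2 + 2×8 = 78
  Shipping 100, fixed 221 → total 321.
  Any other capacity-feasible assignment to {H-β, H-γ} ships for at least 100.
Compare {H-α, H-β}: its best feasible assignment gives total 367.
Compare {H-α, H-γ}: its best feasible assignment gives total 374.
Every other set of open sites that can feasibly serve all demand totals ≥ 367 even under its best assignment. Minimum: 321.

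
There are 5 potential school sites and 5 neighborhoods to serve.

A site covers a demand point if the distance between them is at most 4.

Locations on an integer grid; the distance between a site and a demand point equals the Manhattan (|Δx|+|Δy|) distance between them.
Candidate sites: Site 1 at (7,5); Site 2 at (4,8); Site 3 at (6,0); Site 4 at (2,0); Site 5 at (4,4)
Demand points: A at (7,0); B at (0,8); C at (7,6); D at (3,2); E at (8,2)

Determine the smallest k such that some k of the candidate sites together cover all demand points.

Coverage sets (demand points within 4 of each site):
  Site 1: {C, E}
  Site 2: {B}
  Site 3: {A, E}
  Site 4: {D}
  Site 5: {D}
No 3 sites suffice: every size-3 union leaves at least one demand point uncovered.
But {Site 1, Site 2, Site 3, Site 4} covers everything, so the minimum is 4.

4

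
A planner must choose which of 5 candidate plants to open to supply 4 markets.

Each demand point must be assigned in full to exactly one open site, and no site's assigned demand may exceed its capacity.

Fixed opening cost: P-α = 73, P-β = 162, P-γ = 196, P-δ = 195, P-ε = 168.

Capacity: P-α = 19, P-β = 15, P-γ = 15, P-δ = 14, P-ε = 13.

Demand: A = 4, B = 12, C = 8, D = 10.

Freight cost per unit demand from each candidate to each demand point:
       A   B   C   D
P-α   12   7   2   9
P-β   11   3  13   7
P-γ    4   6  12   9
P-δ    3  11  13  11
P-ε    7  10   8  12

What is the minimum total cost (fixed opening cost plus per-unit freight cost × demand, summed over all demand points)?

573

Open {P-α, P-β, P-ε}; cheapest assignment that respects the capacities:
  P-α (cap 19, load 18): C, D — cost 8×2 + 10×9 = 106
  P-β (cap 15, load 12): B — cost 12×3 = 36
  P-ε (cap 13, load 4): A — cost 4×7 = 28
  Shipping 170, fixed 403 → total 573.
  Any other capacity-feasible assignment to {P-α, P-β, P-ε} ships for at least 170.
Compare {P-α, P-β, P-δ}: its best feasible assignment gives total 584.
Compare {P-α, P-β, P-γ}: its best feasible assignment gives total 589.
Every other set of open sites that can feasibly serve all demand totals ≥ 584 even under its best assignment. Minimum: 573.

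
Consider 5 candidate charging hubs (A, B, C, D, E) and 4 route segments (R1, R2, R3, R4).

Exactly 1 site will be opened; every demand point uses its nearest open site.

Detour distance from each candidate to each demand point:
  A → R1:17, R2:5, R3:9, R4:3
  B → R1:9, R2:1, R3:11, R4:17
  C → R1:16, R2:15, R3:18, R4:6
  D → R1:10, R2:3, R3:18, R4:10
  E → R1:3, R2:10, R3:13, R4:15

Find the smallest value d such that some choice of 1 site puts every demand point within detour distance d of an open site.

Open {E}.
  Farthest demand point is R4 at detour distance 15 (to E); all others are ≤ 15.
With {A} the worst case is 17.
With {B} the worst case is 17.
No size-1 selection achieves below 15.

15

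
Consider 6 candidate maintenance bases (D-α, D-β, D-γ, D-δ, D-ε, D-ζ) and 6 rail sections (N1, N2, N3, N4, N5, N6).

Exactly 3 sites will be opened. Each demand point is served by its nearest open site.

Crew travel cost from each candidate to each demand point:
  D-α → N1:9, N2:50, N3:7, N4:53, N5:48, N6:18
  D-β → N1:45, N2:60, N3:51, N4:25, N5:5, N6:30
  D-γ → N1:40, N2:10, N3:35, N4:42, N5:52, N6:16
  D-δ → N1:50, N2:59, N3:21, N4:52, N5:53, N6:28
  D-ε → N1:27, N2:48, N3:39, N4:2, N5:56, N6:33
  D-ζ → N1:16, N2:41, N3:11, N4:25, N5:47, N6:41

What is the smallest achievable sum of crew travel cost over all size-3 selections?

72

Open {D-α, D-β, D-γ}.
  N1→D-α 9, N2→D-γ 10, N3→D-α 7, N4→D-β 25, N5→D-β 5, N6→D-γ 16  ⇒ total 72.
Compare {D-β, D-γ, D-ζ}: total 83.
Compare {D-α, D-β, D-ε}: total 89.
No size-3 selection does better; minimum is 72.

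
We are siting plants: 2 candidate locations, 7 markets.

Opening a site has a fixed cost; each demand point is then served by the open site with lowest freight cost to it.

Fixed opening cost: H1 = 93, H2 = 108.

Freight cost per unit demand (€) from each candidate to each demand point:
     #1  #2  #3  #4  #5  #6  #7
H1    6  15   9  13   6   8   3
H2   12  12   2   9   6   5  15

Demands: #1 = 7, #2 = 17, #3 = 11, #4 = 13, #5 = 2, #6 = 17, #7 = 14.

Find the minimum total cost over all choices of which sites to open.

Open {H1, H2}: assign each demand point to its cheapest open site.
  #1→H1 7×6=42, #2→H2 17×12=204, #3→H2 11×2=22, #4→H2 13×9=117, #5→H1 2×6=12, #6→H2 17×5=85, #7→H1 14×3=42
  freight cost 524, fixed 201 → total 725.
Compare {H2}: freight cost 734 + fixed 108 = 842.
Compare {H1}: freight cost 755 + fixed 93 = 848.

725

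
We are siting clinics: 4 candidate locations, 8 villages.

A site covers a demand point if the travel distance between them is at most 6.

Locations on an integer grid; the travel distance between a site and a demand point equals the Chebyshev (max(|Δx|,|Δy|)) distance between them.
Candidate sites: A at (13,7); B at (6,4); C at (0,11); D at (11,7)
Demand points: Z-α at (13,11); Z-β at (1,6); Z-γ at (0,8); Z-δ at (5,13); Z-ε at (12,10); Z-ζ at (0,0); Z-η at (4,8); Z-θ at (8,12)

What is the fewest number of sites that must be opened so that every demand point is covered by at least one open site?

Coverage sets (demand points within 6 of each site):
  A: {Z-α, Z-ε, Z-θ}
  B: {Z-β, Z-γ, Z-ε, Z-ζ, Z-η}
  C: {Z-β, Z-γ, Z-δ, Z-η}
  D: {Z-α, Z-δ, Z-ε, Z-θ}
No single site covers all 8 demand points.
But {B, D} covers everything, so the minimum is 2.

2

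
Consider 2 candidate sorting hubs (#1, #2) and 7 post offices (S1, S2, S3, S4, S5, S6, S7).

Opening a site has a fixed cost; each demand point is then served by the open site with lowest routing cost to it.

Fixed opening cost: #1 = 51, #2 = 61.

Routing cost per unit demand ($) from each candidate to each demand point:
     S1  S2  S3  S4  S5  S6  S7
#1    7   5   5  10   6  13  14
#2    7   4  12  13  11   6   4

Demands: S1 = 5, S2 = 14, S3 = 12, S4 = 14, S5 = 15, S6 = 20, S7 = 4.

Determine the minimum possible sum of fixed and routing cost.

629

Open {#1, #2}: assign each demand point to its cheapest open site.
  S1→#1 5×7=35, S2→#2 14×4=56, S3→#1 12×5=60, S4→#1 14×10=140, S5→#1 15×6=90, S6→#2 20×6=120, S7→#2 4×4=16
  routing cost 517, fixed 112 → total 629.
Compare {#1}: routing cost 711 + fixed 51 = 762.
Compare {#2}: routing cost 718 + fixed 61 = 779.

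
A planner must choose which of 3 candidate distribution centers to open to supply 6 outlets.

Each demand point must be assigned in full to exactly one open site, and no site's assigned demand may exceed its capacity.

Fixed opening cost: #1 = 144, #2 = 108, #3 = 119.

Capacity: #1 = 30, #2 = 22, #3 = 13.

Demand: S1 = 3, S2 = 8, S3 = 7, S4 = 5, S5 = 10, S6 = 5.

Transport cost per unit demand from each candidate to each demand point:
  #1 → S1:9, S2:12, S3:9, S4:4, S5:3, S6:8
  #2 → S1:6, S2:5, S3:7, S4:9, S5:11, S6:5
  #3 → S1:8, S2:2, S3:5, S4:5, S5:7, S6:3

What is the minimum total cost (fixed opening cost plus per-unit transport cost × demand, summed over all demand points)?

434

Open {#1, #3}; cheapest assignment that respects the capacities:
  #1 (cap 30, load 25): S1, S3, S4, S5 — cost 3×9 + 7×9 + 5×4 + 10×3 = 140
  #3 (cap 13, load 13): S2, S6 — cost 8×2 + 5×3 = 31
  Shipping 171, fixed 263 → total 434.
  Any other capacity-feasible assignment to {#1, #3} ships for at least 171.
Compare {#1, #2}: its best feasible assignment gives total 443.
Compare {#1, #2, #3}: its best feasible assignment gives total 519.
Every other set of open sites that can feasibly serve all demand totals ≥ 443 even under its best assignment. Minimum: 434.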